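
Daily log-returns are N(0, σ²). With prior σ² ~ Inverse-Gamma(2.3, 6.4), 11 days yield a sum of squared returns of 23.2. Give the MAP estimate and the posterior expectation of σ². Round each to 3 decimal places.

Posterior: Inverse-Gamma(shape = 2.3+11/2 = 7.8, scale = 6.4+23.2/2 = 18.0).
Mode = β/(α+1) = 18.0/8.8 = 2.045.
Mean = β/(α−1) = 18.0/6.8 = 2.647.

MAP = 2.045, posterior mean = 2.647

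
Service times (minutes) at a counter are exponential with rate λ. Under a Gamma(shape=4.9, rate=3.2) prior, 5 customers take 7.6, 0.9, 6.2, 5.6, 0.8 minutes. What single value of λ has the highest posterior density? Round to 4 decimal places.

Σ times = 21.1. Posterior: Gamma(shape = 4.9+5 = 9.9, rate = 3.2+21.1 = 24.3).
Mode = (α−1)/β = 8.9/24.3 = 0.3663.
Mean = α/β = 9.9/24.3 = 0.4074.
This is the posterior mode — the MAP estimate.

0.3663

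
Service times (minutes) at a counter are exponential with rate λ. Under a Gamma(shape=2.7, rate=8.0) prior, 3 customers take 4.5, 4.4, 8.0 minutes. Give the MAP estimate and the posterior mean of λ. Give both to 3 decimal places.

Σ times = 16.9. Posterior: Gamma(shape = 2.7+3 = 5.7, rate = 8.0+16.9 = 24.9).
Mode = (α−1)/β = 4.7/24.9 = 0.189.
Mean = α/β = 5.7/24.9 = 0.229.

MAP: 0.189. Posterior mean: 0.229.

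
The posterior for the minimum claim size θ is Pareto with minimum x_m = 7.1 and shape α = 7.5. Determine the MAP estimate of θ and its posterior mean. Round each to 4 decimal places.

The Pareto density is strictly decreasing on [x_m, ∞), so the mode is x_m = 7.1000.
Mean = α·x_m/(α−1) = 7.5·7.1/6.5 = 8.1923.
The posterior is right-skewed, so the mean exceeds the mode.

MAP = 7.1000; posterior mean = 8.1923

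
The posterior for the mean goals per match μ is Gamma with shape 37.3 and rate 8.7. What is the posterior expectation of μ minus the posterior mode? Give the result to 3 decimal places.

Mode = (α−1)/β = 36.3/8.7 = 4.172.
Mean = α/β = 37.3/8.7 = 4.287.
Difference = 4.287 − 4.172 = 0.115.

0.115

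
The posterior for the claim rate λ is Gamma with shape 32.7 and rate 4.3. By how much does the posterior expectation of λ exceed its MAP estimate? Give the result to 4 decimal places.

Mode = (α−1)/β = 31.7/4.3 = 7.3721.
Mean = α/β = 32.7/4.3 = 7.6047.
Difference = 7.6047 − 7.3721 = 0.2326.
Mean > mode: the posterior has a right tail.

0.2326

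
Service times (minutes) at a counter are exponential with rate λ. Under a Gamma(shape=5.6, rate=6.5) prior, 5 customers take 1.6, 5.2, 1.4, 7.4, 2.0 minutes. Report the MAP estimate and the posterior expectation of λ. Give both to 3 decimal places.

Σ times = 17.6. Posterior: Gamma(shape = 5.6+5 = 10.6, rate = 6.5+17.6 = 24.1).
Mode = (α−1)/β = 9.6/24.1 = 0.398.
Mean = α/β = 10.6/24.1 = 0.440.

MAP: 0.398. Posterior mean: 0.440.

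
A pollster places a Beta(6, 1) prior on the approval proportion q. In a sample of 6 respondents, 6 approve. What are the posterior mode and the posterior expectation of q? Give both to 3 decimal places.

Posterior: Beta(6+6, 1+0) = Beta(12, 1).
Since β = 1 ≤ 1 and α > 1, the Beta density is monotone increasing on [0,1]; the mode is at 1.
Mean = 12/(12+1) = 0.923.
Left-skewed posterior ⇒ mean < mode.

MAP = 1.000; posterior mean = 0.923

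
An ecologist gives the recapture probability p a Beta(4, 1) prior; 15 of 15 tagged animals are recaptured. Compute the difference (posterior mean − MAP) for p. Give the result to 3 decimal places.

Posterior: Beta(4+15, 1+0) = Beta(19, 1).
Since β = 1 ≤ 1 and α > 1, the Beta density is monotone increasing on [0,1]; the mode is at 1.
Mean = 19/(19+1) = 0.950.
Difference = 0.950 − 1.000 = -0.050.
Mode > mean: the posterior has a left tail.

-0.050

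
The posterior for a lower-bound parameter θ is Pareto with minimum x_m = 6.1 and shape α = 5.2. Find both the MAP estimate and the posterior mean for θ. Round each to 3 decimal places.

MAP = 6.100; posterior mean = 7.552

The Pareto density is strictly decreasing on [x_m, ∞), so the mode is x_m = 6.100.
Mean = α·x_m/(α−1) = 5.2·6.1/4.2 = 7.552.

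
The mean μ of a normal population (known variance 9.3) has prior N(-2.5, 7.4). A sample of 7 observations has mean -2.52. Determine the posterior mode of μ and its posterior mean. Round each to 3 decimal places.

Posterior for μ is Normal. Precision-weighted mean: (1/7.4·-2.5 + 7/9.3·-2.52) / (1/7.4 + 7/9.3) = -2.517.
A Normal posterior is symmetric, so mode = mean.

MAP = -2.517, posterior mean = -2.517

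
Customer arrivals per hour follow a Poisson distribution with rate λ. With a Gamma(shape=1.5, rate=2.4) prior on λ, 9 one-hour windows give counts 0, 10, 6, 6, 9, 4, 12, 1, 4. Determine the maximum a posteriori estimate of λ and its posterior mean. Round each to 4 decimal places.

MAP = 4.6053, posterior mean = 4.6930

Σ counts = 52. Posterior: Gamma(shape = 1.5+52 = 53.5, rate = 2.4+9 = 11.4).
Mode = (α−1)/β = 52.5/11.4 = 4.6053.
Mean = α/β = 53.5/11.4 = 4.6930.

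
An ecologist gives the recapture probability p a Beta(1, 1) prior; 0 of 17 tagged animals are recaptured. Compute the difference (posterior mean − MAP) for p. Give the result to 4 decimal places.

Posterior: Beta(1+0, 1+17) = Beta(1, 18).
Since α = 1 ≤ 1 and β > 1, the Beta density is monotone decreasing on [0,1]; the mode is at 0.
Mean = 1/(1+18) = 0.0526.
Difference = 0.0526 − 0.0000 = 0.0526.

0.0526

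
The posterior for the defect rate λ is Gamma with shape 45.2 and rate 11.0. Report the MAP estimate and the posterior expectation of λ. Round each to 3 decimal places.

MAP estimate = 4.018, posterior expectation = 4.109

Mode = (α−1)/β = 44.2/11.0 = 4.018.
Mean = α/β = 45.2/11.0 = 4.109.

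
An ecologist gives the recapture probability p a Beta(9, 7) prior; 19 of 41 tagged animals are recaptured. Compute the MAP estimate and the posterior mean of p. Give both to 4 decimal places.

Posterior: Beta(9+19, 7+22) = Beta(28, 29).
Mode = (28−1)/(28+29−2) = 27/55 = 0.4909.
Mean = 28/(28+29) = 28/57 = 0.4912.

MAP estimate = 0.4909, posterior mean = 0.4912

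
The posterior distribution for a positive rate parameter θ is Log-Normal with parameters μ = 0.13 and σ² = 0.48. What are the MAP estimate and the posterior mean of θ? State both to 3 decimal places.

θ_MAP = 0.705, E[θ|data] = 1.448

Mode = exp(μ − σ²) = exp(-0.35) = 0.705.
Mean = exp(μ + σ²/2) = exp(0.370) = 1.448.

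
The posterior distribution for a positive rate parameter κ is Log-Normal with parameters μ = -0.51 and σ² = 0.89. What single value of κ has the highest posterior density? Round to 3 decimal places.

0.247

Mode = exp(μ − σ²) = exp(-1.40) = 0.247.
Mean = exp(μ + σ²/2) = exp(-0.065) = 0.937.
This is the posterior mode — the MAP estimate.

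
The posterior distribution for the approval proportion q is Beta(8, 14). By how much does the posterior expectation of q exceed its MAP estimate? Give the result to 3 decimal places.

Mode = (8−1)/(8+14−2) = 7/20 = 0.350.
Mean = 8/(8+14) = 8/22 = 0.364.
Difference = 0.364 − 0.350 = 0.014.

0.014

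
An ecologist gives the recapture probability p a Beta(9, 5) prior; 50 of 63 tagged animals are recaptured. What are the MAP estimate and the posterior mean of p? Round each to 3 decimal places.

Posterior: Beta(9+50, 5+13) = Beta(59, 18).
Mode = (59−1)/(59+18−2) = 58/75 = 0.773.
Mean = 59/(59+18) = 59/77 = 0.766.
Mode > mean: the posterior has a left tail.

MAP = 0.773; posterior mean = 0.766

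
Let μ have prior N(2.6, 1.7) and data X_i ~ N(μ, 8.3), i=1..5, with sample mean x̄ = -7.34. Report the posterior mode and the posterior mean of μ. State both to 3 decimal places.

μ_MAP = -2.429, E[μ|data] = -2.429

Posterior for μ is Normal. Precision-weighted mean: (1/1.7·2.6 + 5/8.3·-7.34) / (1/1.7 + 5/8.3) = -2.429.
A Normal posterior is symmetric, so mode = mean.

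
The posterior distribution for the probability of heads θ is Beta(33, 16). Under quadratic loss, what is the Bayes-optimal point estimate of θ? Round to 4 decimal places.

0.6735

Mode = (33−1)/(33+16−2) = 32/47 = 0.6809.
Mean = 33/(33+16) = 33/49 = 0.6735.
Quadratic loss ⇒ the optimal estimator is the posterior mean.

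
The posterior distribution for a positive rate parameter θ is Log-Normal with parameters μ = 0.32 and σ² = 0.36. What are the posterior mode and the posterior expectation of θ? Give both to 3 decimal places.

Mode = exp(μ − σ²) = exp(-0.04) = 0.961.
Mean = exp(μ + σ²/2) = exp(0.500) = 1.649.
Right-skewed posterior ⇒ mode < mean.

MAP = 0.961; posterior mean = 1.649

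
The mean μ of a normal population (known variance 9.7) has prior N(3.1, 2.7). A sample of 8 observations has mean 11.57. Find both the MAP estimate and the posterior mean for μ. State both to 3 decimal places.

Posterior for μ is Normal. Precision-weighted mean: (1/2.7·3.1 + 8/9.7·11.57) / (1/2.7 + 8/9.7) = 8.945.
A Normal posterior is symmetric, so mode = mean.

MAP = 8.945; posterior mean = 8.945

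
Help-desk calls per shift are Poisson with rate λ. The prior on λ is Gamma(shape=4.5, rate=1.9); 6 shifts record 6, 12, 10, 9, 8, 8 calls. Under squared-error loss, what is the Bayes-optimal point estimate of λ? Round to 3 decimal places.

Σ counts = 53. Posterior: Gamma(shape = 4.5+53 = 57.5, rate = 1.9+6 = 7.9).
Mode = (α−1)/β = 56.5/7.9 = 7.152.
Mean = α/β = 57.5/7.9 = 7.278.
Squared-error loss ⇒ the optimal estimator is the posterior mean.

7.278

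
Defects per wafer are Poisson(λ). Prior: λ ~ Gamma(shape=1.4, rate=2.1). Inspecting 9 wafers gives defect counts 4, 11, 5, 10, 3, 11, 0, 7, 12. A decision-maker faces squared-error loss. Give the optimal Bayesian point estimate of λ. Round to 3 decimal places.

Σ counts = 63. Posterior: Gamma(shape = 1.4+63 = 64.4, rate = 2.1+9 = 11.1).
Mode = (α−1)/β = 63.4/11.1 = 5.712.
Mean = α/β = 64.4/11.1 = 5.802.
Squared-error loss ⇒ the optimal estimator is the posterior mean.

5.802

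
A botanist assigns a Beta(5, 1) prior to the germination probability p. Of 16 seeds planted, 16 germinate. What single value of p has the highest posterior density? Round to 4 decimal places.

Posterior: Beta(5+16, 1+0) = Beta(21, 1).
Since β = 1 ≤ 1 and α > 1, the Beta density is monotone increasing on [0,1]; the mode is at 1.
Mean = 21/(21+1) = 0.9545.
This is the posterior mode — the MAP estimate.

1.0000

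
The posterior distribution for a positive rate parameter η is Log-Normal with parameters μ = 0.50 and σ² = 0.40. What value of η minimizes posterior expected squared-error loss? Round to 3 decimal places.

Mode = exp(μ − σ²) = exp(0.10) = 1.105.
Mean = exp(μ + σ²/2) = exp(0.700) = 2.014.
Squared-error loss ⇒ the optimal estimator is the posterior mean.

2.014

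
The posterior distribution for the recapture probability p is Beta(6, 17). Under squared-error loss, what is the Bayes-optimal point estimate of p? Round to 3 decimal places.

0.261

Mode = (6−1)/(6+17−2) = 5/21 = 0.238.
Mean = 6/(6+17) = 6/23 = 0.261.
Squared-error loss ⇒ the optimal estimator is the posterior mean.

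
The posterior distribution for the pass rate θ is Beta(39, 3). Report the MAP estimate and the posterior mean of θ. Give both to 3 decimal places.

MAP = 0.950, posterior mean = 0.929

Mode = (39−1)/(39+3−2) = 38/40 = 0.950.
Mean = 39/(39+3) = 39/42 = 0.929.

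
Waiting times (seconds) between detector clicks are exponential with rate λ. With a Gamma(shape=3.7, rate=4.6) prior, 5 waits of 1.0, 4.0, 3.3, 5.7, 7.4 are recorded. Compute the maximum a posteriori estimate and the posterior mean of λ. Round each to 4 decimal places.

λ_MAP = 0.2962, E[λ|data] = 0.3346

Σ times = 21.4. Posterior: Gamma(shape = 3.7+5 = 8.7, rate = 4.6+21.4 = 26.0).
Mode = (α−1)/β = 7.7/26.0 = 0.2962.
Mean = α/β = 8.7/26.0 = 0.3346.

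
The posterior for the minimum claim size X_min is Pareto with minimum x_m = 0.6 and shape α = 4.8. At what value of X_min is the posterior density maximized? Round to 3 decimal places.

The Pareto density is strictly decreasing on [x_m, ∞), so the mode is x_m = 0.600.
Mean = α·x_m/(α−1) = 4.8·0.6/3.8 = 0.758.
This is the posterior mode — the MAP estimate.

0.600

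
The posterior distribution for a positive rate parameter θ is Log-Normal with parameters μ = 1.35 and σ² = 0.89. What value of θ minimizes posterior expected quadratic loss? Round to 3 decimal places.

6.019

Mode = exp(μ − σ²) = exp(0.46) = 1.584.
Mean = exp(μ + σ²/2) = exp(1.795) = 6.019.
Quadratic loss ⇒ the optimal estimator is the posterior mean.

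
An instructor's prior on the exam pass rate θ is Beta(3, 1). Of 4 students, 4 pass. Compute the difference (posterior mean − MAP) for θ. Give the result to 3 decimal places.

-0.125

Posterior: Beta(3+4, 1+0) = Beta(7, 1).
Since β = 1 ≤ 1 and α > 1, the Beta density is monotone increasing on [0,1]; the mode is at 1.
Mean = 7/(7+1) = 0.875.
Difference = 0.875 − 1.000 = -0.125.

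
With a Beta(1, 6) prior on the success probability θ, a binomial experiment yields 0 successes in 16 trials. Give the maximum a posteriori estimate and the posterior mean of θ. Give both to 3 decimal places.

MAP = 0.000, posterior mean = 0.043

Posterior: Beta(1+0, 6+16) = Beta(1, 22).
Since α = 1 ≤ 1 and β > 1, the Beta density is monotone decreasing on [0,1]; the mode is at 0.
Mean = 1/(1+22) = 0.043.
The posterior is right-skewed, so the mean exceeds the mode.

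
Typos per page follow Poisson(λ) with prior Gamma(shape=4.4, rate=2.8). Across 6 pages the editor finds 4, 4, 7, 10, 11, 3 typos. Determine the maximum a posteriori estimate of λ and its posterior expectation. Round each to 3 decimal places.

Σ counts = 39. Posterior: Gamma(shape = 4.4+39 = 43.4, rate = 2.8+6 = 8.8).
Mode = (α−1)/β = 42.4/8.8 = 4.818.
Mean = α/β = 43.4/8.8 = 4.932.

MAP = 4.818, posterior mean = 4.932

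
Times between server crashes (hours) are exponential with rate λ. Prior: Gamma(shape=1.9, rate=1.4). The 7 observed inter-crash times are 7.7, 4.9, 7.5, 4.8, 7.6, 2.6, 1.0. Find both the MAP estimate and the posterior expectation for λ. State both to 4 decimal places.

MAP estimate = 0.2107, posterior expectation = 0.2373

Σ times = 36.1. Posterior: Gamma(shape = 1.9+7 = 8.9, rate = 1.4+36.1 = 37.5).
Mode = (α−1)/β = 7.9/37.5 = 0.2107.
Mean = α/β = 8.9/37.5 = 0.2373.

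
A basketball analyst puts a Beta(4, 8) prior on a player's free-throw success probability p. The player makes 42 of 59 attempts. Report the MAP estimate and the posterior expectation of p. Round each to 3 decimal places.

Posterior: Beta(4+42, 8+17) = Beta(46, 25).
Mode = (46−1)/(46+25−2) = 45/69 = 0.652.
Mean = 46/(46+25) = 46/71 = 0.648.

MAP estimate = 0.652, posterior expectation = 0.648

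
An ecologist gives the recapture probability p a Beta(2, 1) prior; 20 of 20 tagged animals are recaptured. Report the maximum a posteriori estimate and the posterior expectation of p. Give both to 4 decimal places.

maximum a posteriori estimate = 1.0000, posterior expectation = 0.9565

Posterior: Beta(2+20, 1+0) = Beta(22, 1).
Since β = 1 ≤ 1 and α > 1, the Beta density is monotone increasing on [0,1]; the mode is at 1.
Mean = 22/(22+1) = 0.9565.
The posterior is left-skewed, so the mode exceeds the mean.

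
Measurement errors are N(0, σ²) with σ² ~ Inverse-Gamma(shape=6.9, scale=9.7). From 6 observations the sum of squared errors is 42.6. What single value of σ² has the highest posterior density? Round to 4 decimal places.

Posterior: Inverse-Gamma(shape = 6.9+6/2 = 9.9, scale = 9.7+42.6/2 = 31.0).
Mode = β/(α+1) = 31.0/10.9 = 2.8440.
Mean = β/(α−1) = 31.0/8.9 = 3.4831.
This is the posterior mode — the MAP estimate.

2.8440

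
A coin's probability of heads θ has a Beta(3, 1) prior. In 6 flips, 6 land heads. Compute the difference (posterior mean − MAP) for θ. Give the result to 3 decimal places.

-0.100

Posterior: Beta(3+6, 1+0) = Beta(9, 1).
Since β = 1 ≤ 1 and α > 1, the Beta density is monotone increasing on [0,1]; the mode is at 1.
Mean = 9/(9+1) = 0.900.
Difference = 0.900 − 1.000 = -0.100.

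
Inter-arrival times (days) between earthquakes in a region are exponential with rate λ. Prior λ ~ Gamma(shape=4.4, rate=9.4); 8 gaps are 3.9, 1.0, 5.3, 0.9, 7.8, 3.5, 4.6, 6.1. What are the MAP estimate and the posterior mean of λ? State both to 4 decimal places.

MAP estimate = 0.2682, posterior mean = 0.2918

Σ times = 33.1. Posterior: Gamma(shape = 4.4+8 = 12.4, rate = 9.4+33.1 = 42.5).
Mode = (α−1)/β = 11.4/42.5 = 0.2682.
Mean = α/β = 12.4/42.5 = 0.2918.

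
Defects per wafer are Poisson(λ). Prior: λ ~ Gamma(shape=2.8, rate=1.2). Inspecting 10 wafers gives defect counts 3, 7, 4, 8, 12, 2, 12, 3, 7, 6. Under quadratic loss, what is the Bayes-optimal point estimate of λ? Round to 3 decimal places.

5.964

Σ counts = 64. Posterior: Gamma(shape = 2.8+64 = 66.8, rate = 1.2+10 = 11.2).
Mode = (α−1)/β = 65.8/11.2 = 5.875.
Mean = α/β = 66.8/11.2 = 5.964.
Quadratic loss ⇒ the optimal estimator is the posterior mean.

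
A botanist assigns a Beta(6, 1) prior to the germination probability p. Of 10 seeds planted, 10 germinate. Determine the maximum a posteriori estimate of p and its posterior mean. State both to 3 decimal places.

Posterior: Beta(6+10, 1+0) = Beta(16, 1).
Since β = 1 ≤ 1 and α > 1, the Beta density is monotone increasing on [0,1]; the mode is at 1.
Mean = 16/(16+1) = 0.941.

MAP = 1.000; posterior mean = 0.941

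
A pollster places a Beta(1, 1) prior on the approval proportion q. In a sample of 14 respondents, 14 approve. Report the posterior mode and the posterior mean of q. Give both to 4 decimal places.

MAP: 1.0000. Posterior mean: 0.9375.

Posterior: Beta(1+14, 1+0) = Beta(15, 1).
Since β = 1 ≤ 1 and α > 1, the Beta density is monotone increasing on [0,1]; the mode is at 1.
Mean = 15/(15+1) = 0.9375.
Mode > mean: the posterior has a left tail.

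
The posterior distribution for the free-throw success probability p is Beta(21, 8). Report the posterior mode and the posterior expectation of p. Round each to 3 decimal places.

posterior mode = 0.741, posterior expectation = 0.724

Mode = (21−1)/(21+8−2) = 20/27 = 0.741.
Mean = 21/(21+8) = 21/29 = 0.724.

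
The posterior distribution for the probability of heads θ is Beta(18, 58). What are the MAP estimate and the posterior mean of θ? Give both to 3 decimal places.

MAP = 0.230, posterior mean = 0.237

Mode = (18−1)/(18+58−2) = 17/74 = 0.230.
Mean = 18/(18+58) = 18/76 = 0.237.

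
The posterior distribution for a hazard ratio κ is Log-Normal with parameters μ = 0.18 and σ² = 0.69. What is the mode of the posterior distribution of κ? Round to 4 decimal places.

Mode = exp(μ − σ²) = exp(-0.51) = 0.6005.
Mean = exp(μ + σ²/2) = exp(0.525) = 1.6905.
This is the posterior mode — the MAP estimate.

0.6005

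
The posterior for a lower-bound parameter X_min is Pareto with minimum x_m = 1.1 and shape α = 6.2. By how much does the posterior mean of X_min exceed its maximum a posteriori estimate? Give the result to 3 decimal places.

0.212

The Pareto density is strictly decreasing on [x_m, ∞), so the mode is x_m = 1.100.
Mean = α·x_m/(α−1) = 6.2·1.1/5.2 = 1.312.
Difference = 1.312 − 1.100 = 0.212.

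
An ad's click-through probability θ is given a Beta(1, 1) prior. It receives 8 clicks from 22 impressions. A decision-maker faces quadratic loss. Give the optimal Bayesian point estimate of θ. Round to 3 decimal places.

Posterior: Beta(1+8, 1+14) = Beta(9, 15).
Mode = (9−1)/(9+15−2) = 8/22 = 0.364.
Mean = 9/(9+15) = 9/24 = 0.375.
Quadratic loss ⇒ the optimal estimator is the posterior mean.

0.375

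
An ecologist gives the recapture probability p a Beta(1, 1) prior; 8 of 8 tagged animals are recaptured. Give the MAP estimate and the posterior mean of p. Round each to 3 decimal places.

MAP = 1.000; posterior mean = 0.900

Posterior: Beta(1+8, 1+0) = Beta(9, 1).
Since β = 1 ≤ 1 and α > 1, the Beta density is monotone increasing on [0,1]; the mode is at 1.
Mean = 9/(9+1) = 0.900.
Left-skewed posterior ⇒ mean < mode.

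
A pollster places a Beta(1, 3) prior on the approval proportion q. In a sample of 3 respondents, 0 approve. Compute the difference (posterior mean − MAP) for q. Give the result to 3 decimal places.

0.143

Posterior: Beta(1+0, 3+3) = Beta(1, 6).
Since α = 1 ≤ 1 and β > 1, the Beta density is monotone decreasing on [0,1]; the mode is at 0.
Mean = 1/(1+6) = 0.143.
Difference = 0.143 − 0.000 = 0.143.
The posterior is right-skewed, so the mean exceeds the mode.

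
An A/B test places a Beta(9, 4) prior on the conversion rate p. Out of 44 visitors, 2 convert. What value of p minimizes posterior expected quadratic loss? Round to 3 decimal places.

Posterior: Beta(9+2, 4+42) = Beta(11, 46).
Mode = (11−1)/(11+46−2) = 10/55 = 0.182.
Mean = 11/(11+46) = 11/57 = 0.193.
Quadratic loss ⇒ the optimal estimator is the posterior mean.

0.193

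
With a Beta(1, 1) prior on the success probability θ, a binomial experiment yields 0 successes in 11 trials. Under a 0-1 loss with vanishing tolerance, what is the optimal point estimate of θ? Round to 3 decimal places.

0.000

Posterior: Beta(1+0, 1+11) = Beta(1, 12).
Since α = 1 ≤ 1 and β > 1, the Beta density is monotone decreasing on [0,1]; the mode is at 0.
Mean = 1/(1+12) = 0.077.
This is the posterior mode — the MAP estimate.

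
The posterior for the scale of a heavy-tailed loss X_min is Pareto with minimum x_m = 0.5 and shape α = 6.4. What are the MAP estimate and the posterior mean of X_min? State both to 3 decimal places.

MAP: 0.500. Posterior mean: 0.593.

The Pareto density is strictly decreasing on [x_m, ∞), so the mode is x_m = 0.500.
Mean = α·x_m/(α−1) = 6.4·0.5/5.4 = 0.593.
Mean > mode: the posterior has a right tail.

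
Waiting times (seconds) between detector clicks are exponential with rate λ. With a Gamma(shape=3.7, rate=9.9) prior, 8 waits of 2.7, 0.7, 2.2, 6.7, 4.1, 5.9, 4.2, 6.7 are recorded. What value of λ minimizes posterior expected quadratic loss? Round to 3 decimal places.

Σ times = 33.2. Posterior: Gamma(shape = 3.7+8 = 11.7, rate = 9.9+33.2 = 43.1).
Mode = (α−1)/β = 10.7/43.1 = 0.248.
Mean = α/β = 11.7/43.1 = 0.271.
Quadratic loss ⇒ the optimal estimator is the posterior mean.

0.271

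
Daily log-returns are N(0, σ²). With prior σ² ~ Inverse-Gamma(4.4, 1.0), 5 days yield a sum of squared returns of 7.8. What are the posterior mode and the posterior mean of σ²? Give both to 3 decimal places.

posterior mode = 0.620, posterior mean = 0.831

Posterior: Inverse-Gamma(shape = 4.4+5/2 = 6.9, scale = 1.0+7.8/2 = 4.9).
Mode = β/(α+1) = 4.9/7.9 = 0.620.
Mean = β/(α−1) = 4.9/5.9 = 0.831.
The mean is pulled above the mode by the posterior's right skew.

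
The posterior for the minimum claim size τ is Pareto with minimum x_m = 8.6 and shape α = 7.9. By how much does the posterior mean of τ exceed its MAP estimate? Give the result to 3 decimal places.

1.246

The Pareto density is strictly decreasing on [x_m, ∞), so the mode is x_m = 8.600.
Mean = α·x_m/(α−1) = 7.9·8.6/6.9 = 9.846.
Difference = 9.846 − 8.600 = 1.246.
The mean is pulled above the mode by the posterior's right skew.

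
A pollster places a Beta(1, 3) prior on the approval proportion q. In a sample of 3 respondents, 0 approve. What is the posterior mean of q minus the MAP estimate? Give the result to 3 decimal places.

0.143

Posterior: Beta(1+0, 3+3) = Beta(1, 6).
Since α = 1 ≤ 1 and β > 1, the Beta density is monotone decreasing on [0,1]; the mode is at 0.
Mean = 1/(1+6) = 0.143.
Difference = 0.143 − 0.000 = 0.143.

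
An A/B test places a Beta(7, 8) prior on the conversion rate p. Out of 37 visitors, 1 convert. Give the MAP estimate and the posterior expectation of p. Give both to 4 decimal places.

MAP = 0.1400, posterior mean = 0.1538

Posterior: Beta(7+1, 8+36) = Beta(8, 44).
Mode = (8−1)/(8+44−2) = 7/50 = 0.1400.
Mean = 8/(8+44) = 8/52 = 0.1538.
Right-skewed posterior ⇒ mode < mean.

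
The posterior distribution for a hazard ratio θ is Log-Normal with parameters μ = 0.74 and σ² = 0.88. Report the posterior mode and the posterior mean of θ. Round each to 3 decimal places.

Mode = exp(μ − σ²) = exp(-0.14) = 0.869.
Mean = exp(μ + σ²/2) = exp(1.180) = 3.254.

posterior mode = 0.869, posterior mean = 3.254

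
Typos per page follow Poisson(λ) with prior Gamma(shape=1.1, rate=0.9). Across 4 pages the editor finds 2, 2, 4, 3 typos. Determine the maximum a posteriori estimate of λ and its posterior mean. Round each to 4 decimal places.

MAP = 2.2653, posterior mean = 2.4694

Σ counts = 11. Posterior: Gamma(shape = 1.1+11 = 12.1, rate = 0.9+4 = 4.9).
Mode = (α−1)/β = 11.1/4.9 = 2.2653.
Mean = α/β = 12.1/4.9 = 2.4694.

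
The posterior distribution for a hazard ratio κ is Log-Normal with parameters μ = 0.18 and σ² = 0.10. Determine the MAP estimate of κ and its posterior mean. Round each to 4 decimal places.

Mode = exp(μ − σ²) = exp(0.08) = 1.0833.
Mean = exp(μ + σ²/2) = exp(0.230) = 1.2586.

MAP estimate = 1.0833, posterior mean = 1.2586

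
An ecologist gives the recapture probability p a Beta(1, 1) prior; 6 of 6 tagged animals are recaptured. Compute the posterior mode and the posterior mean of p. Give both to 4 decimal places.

Posterior: Beta(1+6, 1+0) = Beta(7, 1).
Since β = 1 ≤ 1 and α > 1, the Beta density is monotone increasing on [0,1]; the mode is at 1.
Mean = 7/(7+1) = 0.8750.

posterior mode = 1.0000, posterior mean = 0.8750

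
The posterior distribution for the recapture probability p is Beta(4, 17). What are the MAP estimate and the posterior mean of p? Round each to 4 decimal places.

Mode = (4−1)/(4+17−2) = 3/19 = 0.1579.
Mean = 4/(4+17) = 4/21 = 0.1905.

MAP estimate = 0.1579, posterior mean = 0.1905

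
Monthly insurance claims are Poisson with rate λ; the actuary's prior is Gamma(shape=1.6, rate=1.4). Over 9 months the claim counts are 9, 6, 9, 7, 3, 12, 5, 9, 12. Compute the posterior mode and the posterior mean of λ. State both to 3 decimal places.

Σ counts = 72. Posterior: Gamma(shape = 1.6+72 = 73.6, rate = 1.4+9 = 10.4).
Mode = (α−1)/β = 72.6/10.4 = 6.981.
Mean = α/β = 73.6/10.4 = 7.077.
Mean > mode: the posterior has a right tail.

λ_MAP = 6.981, E[λ|data] = 7.077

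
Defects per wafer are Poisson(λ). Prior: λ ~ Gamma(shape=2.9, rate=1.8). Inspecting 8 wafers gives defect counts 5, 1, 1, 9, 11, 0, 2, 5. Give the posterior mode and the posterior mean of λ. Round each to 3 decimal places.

posterior mode = 3.663, posterior mean = 3.765

Σ counts = 34. Posterior: Gamma(shape = 2.9+34 = 36.9, rate = 1.8+8 = 9.8).
Mode = (α−1)/β = 35.9/9.8 = 3.663.
Mean = α/β = 36.9/9.8 = 3.765.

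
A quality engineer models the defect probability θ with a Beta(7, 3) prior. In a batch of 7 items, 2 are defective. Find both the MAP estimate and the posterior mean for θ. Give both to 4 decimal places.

MAP: 0.5333. Posterior mean: 0.5294.

Posterior: Beta(7+2, 3+5) = Beta(9, 8).
Mode = (9−1)/(9+8−2) = 8/15 = 0.5333.
Mean = 9/(9+8) = 9/17 = 0.5294.
The mean is pulled below the mode by the posterior's left skew.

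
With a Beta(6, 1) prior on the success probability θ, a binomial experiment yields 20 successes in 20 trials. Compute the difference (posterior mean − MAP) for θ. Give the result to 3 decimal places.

-0.037

Posterior: Beta(6+20, 1+0) = Beta(26, 1).
Since β = 1 ≤ 1 and α > 1, the Beta density is monotone increasing on [0,1]; the mode is at 1.
Mean = 26/(26+1) = 0.963.
Difference = 0.963 − 1.000 = -0.037.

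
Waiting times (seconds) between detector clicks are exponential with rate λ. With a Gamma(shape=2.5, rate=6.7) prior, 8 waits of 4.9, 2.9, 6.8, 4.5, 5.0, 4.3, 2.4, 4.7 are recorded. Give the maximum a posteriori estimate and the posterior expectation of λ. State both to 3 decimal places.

Σ times = 35.5. Posterior: Gamma(shape = 2.5+8 = 10.5, rate = 6.7+35.5 = 42.2).
Mode = (α−1)/β = 9.5/42.2 = 0.225.
Mean = α/β = 10.5/42.2 = 0.249.
Right-skewed posterior ⇒ mode < mean.

MAP: 0.225. Posterior mean: 0.249.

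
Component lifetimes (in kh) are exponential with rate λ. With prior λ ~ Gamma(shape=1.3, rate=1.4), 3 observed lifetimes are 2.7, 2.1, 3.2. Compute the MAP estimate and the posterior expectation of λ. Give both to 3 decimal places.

Σ times = 8.0. Posterior: Gamma(shape = 1.3+3 = 4.3, rate = 1.4+8.0 = 9.4).
Mode = (α−1)/β = 3.3/9.4 = 0.351.
Mean = α/β = 4.3/9.4 = 0.457.

MAP: 0.351. Posterior mean: 0.457.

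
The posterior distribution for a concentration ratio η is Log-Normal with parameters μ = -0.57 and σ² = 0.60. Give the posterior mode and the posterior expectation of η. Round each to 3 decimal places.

Mode = exp(μ − σ²) = exp(-1.17) = 0.310.
Mean = exp(μ + σ²/2) = exp(-0.270) = 0.763.
The posterior is right-skewed, so the mean exceeds the mode.

η_MAP = 0.310, E[η|data] = 0.763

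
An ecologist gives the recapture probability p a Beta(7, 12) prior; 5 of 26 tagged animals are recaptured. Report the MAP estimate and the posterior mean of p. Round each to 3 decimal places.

p_MAP = 0.256, E[p|data] = 0.267

Posterior: Beta(7+5, 12+21) = Beta(12, 33).
Mode = (12−1)/(12+33−2) = 11/43 = 0.256.
Mean = 12/(12+33) = 12/45 = 0.267.
The posterior is right-skewed, so the mean exceeds the mode.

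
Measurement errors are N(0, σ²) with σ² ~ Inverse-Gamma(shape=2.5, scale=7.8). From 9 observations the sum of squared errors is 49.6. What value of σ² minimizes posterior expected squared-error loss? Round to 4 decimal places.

5.4333

Posterior: Inverse-Gamma(shape = 2.5+9/2 = 7.0, scale = 7.8+49.6/2 = 32.6).
Mode = β/(α+1) = 32.6/8.0 = 4.0750.
Mean = β/(α−1) = 32.6/6.0 = 5.4333.
Squared-error loss ⇒ the optimal estimator is the posterior mean.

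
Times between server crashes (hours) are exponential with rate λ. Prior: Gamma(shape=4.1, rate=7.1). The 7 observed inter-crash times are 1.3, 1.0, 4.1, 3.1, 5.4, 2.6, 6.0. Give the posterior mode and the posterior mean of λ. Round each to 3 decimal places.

Σ times = 23.5. Posterior: Gamma(shape = 4.1+7 = 11.1, rate = 7.1+23.5 = 30.6).
Mode = (α−1)/β = 10.1/30.6 = 0.330.
Mean = α/β = 11.1/30.6 = 0.363.

MAP: 0.330. Posterior mean: 0.363.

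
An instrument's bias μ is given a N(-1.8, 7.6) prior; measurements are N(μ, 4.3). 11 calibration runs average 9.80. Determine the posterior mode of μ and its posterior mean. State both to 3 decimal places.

Posterior for μ is Normal. Precision-weighted mean: (1/7.6·-1.8 + 11/4.3·9.80) / (1/7.6 + 11/4.3) = 9.233.
A Normal posterior is symmetric, so mode = mean.

MAP = 9.233, posterior mean = 9.233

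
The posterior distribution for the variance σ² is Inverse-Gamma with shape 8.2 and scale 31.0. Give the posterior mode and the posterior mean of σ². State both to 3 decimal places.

MAP = 3.370, posterior mean = 4.306

Mode = β/(α+1) = 31.0/9.2 = 3.370.
Mean = β/(α−1) = 31.0/7.2 = 4.306.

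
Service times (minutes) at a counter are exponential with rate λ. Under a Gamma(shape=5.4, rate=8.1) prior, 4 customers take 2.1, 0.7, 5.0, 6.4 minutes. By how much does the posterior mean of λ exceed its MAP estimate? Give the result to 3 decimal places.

Σ times = 14.2. Posterior: Gamma(shape = 5.4+4 = 9.4, rate = 8.1+14.2 = 22.3).
Mode = (α−1)/β = 8.4/22.3 = 0.377.
Mean = α/β = 9.4/22.3 = 0.422.
Difference = 0.422 − 0.377 = 0.045.

0.045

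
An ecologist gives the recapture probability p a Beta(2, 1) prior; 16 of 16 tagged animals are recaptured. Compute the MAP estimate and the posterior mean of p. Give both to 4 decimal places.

Posterior: Beta(2+16, 1+0) = Beta(18, 1).
Since β = 1 ≤ 1 and α > 1, the Beta density is monotone increasing on [0,1]; the mode is at 1.
Mean = 18/(18+1) = 0.9474.

MAP: 1.0000. Posterior mean: 0.9474.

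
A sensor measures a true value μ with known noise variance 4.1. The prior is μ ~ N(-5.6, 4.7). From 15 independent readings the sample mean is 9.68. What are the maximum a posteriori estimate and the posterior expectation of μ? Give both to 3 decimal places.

μ_MAP = 8.840, E[μ|data] = 8.840

Posterior for μ is Normal. Precision-weighted mean: (1/4.7·-5.6 + 15/4.1·9.68) / (1/4.7 + 15/4.1) = 8.840.
A Normal posterior is symmetric, so mode = mean.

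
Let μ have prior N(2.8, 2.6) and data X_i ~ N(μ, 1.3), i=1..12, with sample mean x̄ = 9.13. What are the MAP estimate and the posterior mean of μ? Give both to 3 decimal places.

Posterior for μ is Normal. Precision-weighted mean: (1/2.6·2.8 + 12/1.3·9.13) / (1/2.6 + 12/1.3) = 8.877.
A Normal posterior is symmetric, so mode = mean.

MAP estimate = 8.877, posterior mean = 8.877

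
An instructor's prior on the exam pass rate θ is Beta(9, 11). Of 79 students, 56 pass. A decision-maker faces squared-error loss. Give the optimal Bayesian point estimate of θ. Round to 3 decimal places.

Posterior: Beta(9+56, 11+23) = Beta(65, 34).
Mode = (65−1)/(65+34−2) = 64/97 = 0.660.
Mean = 65/(65+34) = 65/99 = 0.657.
Squared-error loss ⇒ the optimal estimator is the posterior mean.

0.657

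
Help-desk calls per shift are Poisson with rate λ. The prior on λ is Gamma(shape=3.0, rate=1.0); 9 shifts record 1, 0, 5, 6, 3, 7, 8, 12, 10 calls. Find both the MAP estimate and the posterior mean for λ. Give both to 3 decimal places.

MAP: 5.400. Posterior mean: 5.500.

Σ counts = 52. Posterior: Gamma(shape = 3.0+52 = 55.0, rate = 1.0+9 = 10.0).
Mode = (α−1)/β = 54.0/10.0 = 5.400.
Mean = α/β = 55.0/10.0 = 5.500.
Right-skewed posterior ⇒ mode < mean.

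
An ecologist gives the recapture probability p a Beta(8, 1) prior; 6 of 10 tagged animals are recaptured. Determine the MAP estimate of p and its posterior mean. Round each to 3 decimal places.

Posterior: Beta(8+6, 1+4) = Beta(14, 5).
Mode = (14−1)/(14+5−2) = 13/17 = 0.765.
Mean = 14/(14+5) = 14/19 = 0.737.

MAP: 0.765. Posterior mean: 0.737.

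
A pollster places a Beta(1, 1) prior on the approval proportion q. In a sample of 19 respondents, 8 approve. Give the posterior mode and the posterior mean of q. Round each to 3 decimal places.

Posterior: Beta(1+8, 1+11) = Beta(9, 12).
Mode = (9−1)/(9+12−2) = 8/19 = 0.421.
With a flat prior the MAP equals the MLE, 8/19.
Mean = 9/(9+12) = 9/21 = 0.429.
Right-skewed posterior ⇒ mode < mean.

MAP: 0.421. Posterior mean: 0.429.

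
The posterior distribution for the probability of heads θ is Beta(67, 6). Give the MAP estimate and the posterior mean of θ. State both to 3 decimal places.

Mode = (67−1)/(67+6−2) = 66/71 = 0.930.
Mean = 67/(67+6) = 67/73 = 0.918.

MAP: 0.930. Posterior mean: 0.918.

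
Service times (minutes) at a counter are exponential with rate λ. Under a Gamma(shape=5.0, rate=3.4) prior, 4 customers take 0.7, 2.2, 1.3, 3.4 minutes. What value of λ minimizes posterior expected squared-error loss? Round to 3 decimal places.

0.818

Σ times = 7.6. Posterior: Gamma(shape = 5.0+4 = 9.0, rate = 3.4+7.6 = 11.0).
Mode = (α−1)/β = 8.0/11.0 = 0.727.
Mean = α/β = 9.0/11.0 = 0.818.
Squared-error loss ⇒ the optimal estimator is the posterior mean.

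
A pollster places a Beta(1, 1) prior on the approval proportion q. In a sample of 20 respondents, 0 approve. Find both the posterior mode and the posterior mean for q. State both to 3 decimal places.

MAP = 0.000; posterior mean = 0.045

Posterior: Beta(1+0, 1+20) = Beta(1, 21).
Since α = 1 ≤ 1 and β > 1, the Beta density is monotone decreasing on [0,1]; the mode is at 0.
Mean = 1/(1+21) = 0.045.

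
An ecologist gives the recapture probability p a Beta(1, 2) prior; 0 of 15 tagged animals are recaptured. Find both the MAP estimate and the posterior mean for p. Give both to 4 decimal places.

Posterior: Beta(1+0, 2+15) = Beta(1, 17).
Since α = 1 ≤ 1 and β > 1, the Beta density is monotone decreasing on [0,1]; the mode is at 0.
Mean = 1/(1+17) = 0.0556.

MAP: 0.0000. Posterior mean: 0.0556.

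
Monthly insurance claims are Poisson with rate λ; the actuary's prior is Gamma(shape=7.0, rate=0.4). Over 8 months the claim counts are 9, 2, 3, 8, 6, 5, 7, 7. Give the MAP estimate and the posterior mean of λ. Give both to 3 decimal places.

Σ counts = 47. Posterior: Gamma(shape = 7.0+47 = 54.0, rate = 0.4+8 = 8.4).
Mode = (α−1)/β = 53.0/8.4 = 6.310.
Mean = α/β = 54.0/8.4 = 6.429.
Right-skewed posterior ⇒ mode < mean.

MAP = 6.310, posterior mean = 6.429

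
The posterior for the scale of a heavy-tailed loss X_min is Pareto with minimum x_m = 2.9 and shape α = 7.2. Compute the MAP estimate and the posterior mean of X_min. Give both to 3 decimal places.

The Pareto density is strictly decreasing on [x_m, ∞), so the mode is x_m = 2.900.
Mean = α·x_m/(α−1) = 7.2·2.9/6.2 = 3.368.
Mean > mode: the posterior has a right tail.

MAP = 2.900, posterior mean = 3.368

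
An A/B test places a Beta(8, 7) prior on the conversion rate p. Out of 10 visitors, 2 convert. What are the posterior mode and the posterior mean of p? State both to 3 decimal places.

Posterior: Beta(8+2, 7+8) = Beta(10, 15).
Mode = (10−1)/(10+15−2) = 9/23 = 0.391.
Mean = 10/(10+15) = 10/25 = 0.400.
The mean is pulled above the mode by the posterior's right skew.

MAP: 0.391. Posterior mean: 0.400.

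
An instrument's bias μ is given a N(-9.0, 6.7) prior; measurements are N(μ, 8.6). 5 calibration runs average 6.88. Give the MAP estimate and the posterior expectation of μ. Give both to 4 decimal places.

Posterior for μ is Normal. Precision-weighted mean: (1/6.7·-9.0 + 5/8.6·6.88) / (1/6.7 + 5/8.6) = 3.6361.
A Normal posterior is symmetric, so mode = mean.

MAP = 3.6361; posterior mean = 3.6361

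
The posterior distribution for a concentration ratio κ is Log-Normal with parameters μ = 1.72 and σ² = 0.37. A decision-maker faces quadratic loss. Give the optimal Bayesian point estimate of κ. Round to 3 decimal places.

Mode = exp(μ − σ²) = exp(1.35) = 3.857.
Mean = exp(μ + σ²/2) = exp(1.905) = 6.719.
Quadratic loss ⇒ the optimal estimator is the posterior mean.

6.719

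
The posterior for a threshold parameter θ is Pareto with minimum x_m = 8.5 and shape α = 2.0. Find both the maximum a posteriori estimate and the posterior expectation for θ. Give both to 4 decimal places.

The Pareto density is strictly decreasing on [x_m, ∞), so the mode is x_m = 8.5000.
Mean = α·x_m/(α−1) = 2.0·8.5/1.0 = 17.0000.
The mean is pulled above the mode by the posterior's right skew.

θ_MAP = 8.5000, E[θ|data] = 17.0000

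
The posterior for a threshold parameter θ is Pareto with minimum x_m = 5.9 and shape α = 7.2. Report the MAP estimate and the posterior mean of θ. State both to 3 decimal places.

MAP estimate = 5.900, posterior mean = 6.852

The Pareto density is strictly decreasing on [x_m, ∞), so the mode is x_m = 5.900.
Mean = α·x_m/(α−1) = 7.2·5.9/6.2 = 6.852.
The mean is pulled above the mode by the posterior's right skew.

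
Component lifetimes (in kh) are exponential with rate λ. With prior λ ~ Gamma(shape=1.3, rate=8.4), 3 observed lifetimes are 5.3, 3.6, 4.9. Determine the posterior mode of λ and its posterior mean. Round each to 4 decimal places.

Σ times = 13.8. Posterior: Gamma(shape = 1.3+3 = 4.3, rate = 8.4+13.8 = 22.2).
Mode = (α−1)/β = 3.3/22.2 = 0.1486.
Mean = α/β = 4.3/22.2 = 0.1937.
The posterior is right-skewed, so the mean exceeds the mode.

λ_MAP = 0.1486, E[λ|data] = 0.1937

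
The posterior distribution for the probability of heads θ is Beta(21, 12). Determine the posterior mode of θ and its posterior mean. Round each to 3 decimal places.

Mode = (21−1)/(21+12−2) = 20/31 = 0.645.
Mean = 21/(21+12) = 21/33 = 0.636.
Mode > mean: the posterior has a left tail.

posterior mode = 0.645, posterior mean = 0.636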